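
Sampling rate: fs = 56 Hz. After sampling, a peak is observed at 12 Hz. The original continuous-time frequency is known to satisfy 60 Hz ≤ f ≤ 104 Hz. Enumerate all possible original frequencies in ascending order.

68 Hz, 100 Hz

Frequencies that alias to 12 Hz are k·fs ± 12 Hz for integer k ≥ 0.
k=0: 12 Hz.
k=1: 44 Hz, 68 Hz.
k=2: 100 Hz, 124 Hz.
k=3: 156 Hz, 180 Hz.
Within [60 Hz, 104 Hz]: 68 Hz, 100 Hz.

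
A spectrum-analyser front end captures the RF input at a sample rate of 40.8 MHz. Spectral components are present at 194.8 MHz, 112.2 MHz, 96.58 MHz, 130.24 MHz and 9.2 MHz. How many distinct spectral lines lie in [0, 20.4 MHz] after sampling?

fs/2 = 20.4 MHz.
194.8 MHz mod fs = 31.6 MHz.
31.6 MHz > fs/2 = 20.4 MHz, folds to fs − 31.6 MHz = 9.2 MHz.
112.2 MHz mod fs = 30.6 MHz.
30.6 MHz > fs/2 = 20.4 MHz, folds to fs − 30.6 MHz = 10.2 MHz.
96.58 MHz mod fs = 14.98 MHz.
14.98 MHz ≤ fs/2 = 20.4 MHz, appears at 14.98 MHz.
130.24 MHz mod fs = 7.84 MHz.
7.84 MHz ≤ fs/2 = 20.4 MHz, appears at 7.84 MHz.
9.2 MHz ≤ fs/2 = 20.4 MHz, passes unchanged.
Distinct values: {7.84 MHz, 9.2 MHz, 10.2 MHz, 14.98 MHz} → 4.

4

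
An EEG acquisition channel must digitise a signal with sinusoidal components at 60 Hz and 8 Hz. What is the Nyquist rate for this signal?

Highest-frequency component: 60 Hz.
Nyquist rate = 2 × 60 Hz = 120 Hz.

120 Hz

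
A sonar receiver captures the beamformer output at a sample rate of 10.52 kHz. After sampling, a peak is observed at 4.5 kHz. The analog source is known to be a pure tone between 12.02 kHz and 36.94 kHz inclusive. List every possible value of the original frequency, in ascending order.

15.02 kHz, 16.54 kHz, 25.54 kHz, 27.06 kHz, 36.06 kHz

Frequencies that alias to 4.5 kHz are k·fs ± 4.5 kHz for integer k ≥ 0.
k=0: 4.5 kHz.
k=1: 6.02 kHz, 15.02 kHz.
k=2: 16.54 kHz, 25.54 kHz.
k=3: 27.06 kHz, 36.06 kHz.
k=4: 37.58 kHz, 46.58 kHz.
Within [12.02 kHz, 36.94 kHz]: 15.02 kHz, 16.54 kHz, 25.54 kHz, 27.06 kHz, 36.06 kHz.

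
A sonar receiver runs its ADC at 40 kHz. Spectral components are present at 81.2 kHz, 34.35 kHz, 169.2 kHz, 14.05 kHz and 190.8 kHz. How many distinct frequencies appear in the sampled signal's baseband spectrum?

4

fs/2 = 20 kHz.
81.2 kHz mod fs = 1.2 kHz.
1.2 kHz ≤ fs/2 = 20 kHz, appears at 1.2 kHz.
34.35 kHz > fs/2 = 20 kHz, folds to fs − 34.35 kHz = 5.65 kHz.
169.2 kHz mod fs = 9.2 kHz.
9.2 kHz ≤ fs/2 = 20 kHz, appears at 9.2 kHz.
14.05 kHz ≤ fs/2 = 20 kHz, passes unchanged.
190.8 kHz mod fs = 30.8 kHz.
30.8 kHz > fs/2 = 20 kHz, folds to fs − 30.8 kHz = 9.2 kHz.
Distinct values: {1.2 kHz, 5.65 kHz, 9.2 kHz, 14.05 kHz} → 4.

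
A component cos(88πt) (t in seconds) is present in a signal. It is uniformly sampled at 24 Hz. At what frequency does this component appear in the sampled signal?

ω = 88π rad/s → f = ω/(2π) = 44 Hz.
44 Hz mod fs = 20 Hz.
20 Hz > fs/2 = 12 Hz, folds to fs − 20 Hz = 4 Hz.

4 Hz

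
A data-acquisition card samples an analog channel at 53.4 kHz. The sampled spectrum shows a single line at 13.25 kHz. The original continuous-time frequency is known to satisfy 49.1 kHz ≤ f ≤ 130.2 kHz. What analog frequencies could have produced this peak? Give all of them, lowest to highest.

Frequencies that alias to 13.25 kHz are k·fs ± 13.25 kHz for integer k ≥ 0.
k=0: 13.25 kHz.
k=1: 40.15 kHz, 66.65 kHz.
k=2: 93.55 kHz, 120.05 kHz.
k=3: 146.95 kHz, 173.45 kHz.
Within [49.1 kHz, 130.2 kHz]: 66.65 kHz, 93.55 kHz, 120.05 kHz.

66.65 kHz, 93.55 kHz, 120.05 kHz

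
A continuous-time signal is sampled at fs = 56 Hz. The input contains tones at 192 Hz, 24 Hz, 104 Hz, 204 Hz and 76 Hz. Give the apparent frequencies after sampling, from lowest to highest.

fs/2 = 28 Hz.
192 Hz mod fs = 24 Hz.
24 Hz ≤ fs/2 = 28 Hz, appears at 24 Hz.
24 Hz ≤ fs/2 = 28 Hz, passes unchanged.
104 Hz mod fs = 48 Hz.
48 Hz > fs/2 = 28 Hz, folds to fs − 48 Hz = 8 Hz.
204 Hz mod fs = 36 Hz.
36 Hz > fs/2 = 28 Hz, folds to fs − 36 Hz = 20 Hz.
76 Hz mod fs = 20 Hz.
20 Hz ≤ fs/2 = 28 Hz, appears at 20 Hz.
Distinct values: {8 Hz, 20 Hz, 24 Hz}.

8 Hz, 20 Hz, 24 Hz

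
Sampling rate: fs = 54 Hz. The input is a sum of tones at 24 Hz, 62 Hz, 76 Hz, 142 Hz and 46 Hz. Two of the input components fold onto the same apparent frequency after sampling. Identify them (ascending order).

46 Hz, 62 Hz

fs/2 = 27 Hz.
24 Hz ≤ fs/2 = 27 Hz, passes unchanged.
62 Hz mod fs = 8 Hz.
8 Hz ≤ fs/2 = 27 Hz, appears at 8 Hz.
76 Hz mod fs = 22 Hz.
22 Hz ≤ fs/2 = 27 Hz, appears at 22 Hz.
142 Hz mod fs = 34 Hz.
34 Hz > fs/2 = 27 Hz, folds to fs − 34 Hz = 20 Hz.
46 Hz > fs/2 = 27 Hz, folds to fs − 46 Hz = 8 Hz.
46 Hz and 62 Hz both map to 8 Hz.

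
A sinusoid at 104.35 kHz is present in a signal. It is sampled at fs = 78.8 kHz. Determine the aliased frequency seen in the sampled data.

104.35 kHz mod fs = 25.55 kHz.
25.55 kHz ≤ fs/2 = 39.4 kHz, appears at 25.55 kHz.

25.55 kHz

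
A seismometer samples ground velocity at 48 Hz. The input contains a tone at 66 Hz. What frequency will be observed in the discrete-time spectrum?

66 Hz mod fs = 18 Hz.
18 Hz ≤ fs/2 = 24 Hz, appears at 18 Hz.

18 Hz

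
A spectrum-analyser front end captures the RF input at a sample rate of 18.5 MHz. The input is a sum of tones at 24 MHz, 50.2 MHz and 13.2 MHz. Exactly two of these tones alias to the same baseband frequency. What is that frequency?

5.3 MHz

fs/2 = 9.25 MHz.
24 MHz mod fs = 5.5 MHz.
5.5 MHz ≤ fs/2 = 9.25 MHz, appears at 5.5 MHz.
50.2 MHz mod fs = 13.2 MHz.
13.2 MHz > fs/2 = 9.25 MHz, folds to fs − 13.2 MHz = 5.3 MHz.
13.2 MHz > fs/2 = 9.25 MHz, folds to fs − 13.2 MHz = 5.3 MHz.
13.2 MHz and 50.2 MHz both map to 5.3 MHz.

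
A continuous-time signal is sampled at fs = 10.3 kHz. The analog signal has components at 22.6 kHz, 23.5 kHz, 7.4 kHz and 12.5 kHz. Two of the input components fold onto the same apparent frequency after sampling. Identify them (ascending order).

7.4 kHz, 23.5 kHz

fs/2 = 5.15 kHz.
22.6 kHz mod fs = 2 kHz.
2 kHz ≤ fs/2 = 5.15 kHz, appears at 2 kHz.
23.5 kHz mod fs = 2.9 kHz.
2.9 kHz ≤ fs/2 = 5.15 kHz, appears at 2.9 kHz.
7.4 kHz > fs/2 = 5.15 kHz, folds to fs − 7.4 kHz = 2.9 kHz.
12.5 kHz mod fs = 2.2 kHz.
2.2 kHz ≤ fs/2 = 5.15 kHz, appears at 2.2 kHz.
7.4 kHz and 23.5 kHz both map to 2.9 kHz.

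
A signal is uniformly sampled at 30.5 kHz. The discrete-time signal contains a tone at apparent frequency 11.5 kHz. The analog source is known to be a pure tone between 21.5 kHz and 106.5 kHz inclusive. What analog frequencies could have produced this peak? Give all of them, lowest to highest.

42 kHz, 49.5 kHz, 72.5 kHz, 80 kHz, 103 kHz

Frequencies that alias to 11.5 kHz are k·fs ± 11.5 kHz for integer k ≥ 0.
k=0: 11.5 kHz.
k=1: 19 kHz, 42 kHz.
k=2: 49.5 kHz, 72.5 kHz.
k=3: 80 kHz, 103 kHz.
k=4: 110.5 kHz, 133.5 kHz.
Within [21.5 kHz, 106.5 kHz]: 42 kHz, 49.5 kHz, 72.5 kHz, 80 kHz, 103 kHz.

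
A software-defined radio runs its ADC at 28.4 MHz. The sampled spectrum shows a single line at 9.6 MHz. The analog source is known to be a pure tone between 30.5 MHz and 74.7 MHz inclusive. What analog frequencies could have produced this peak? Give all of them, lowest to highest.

38 MHz, 47.2 MHz, 66.4 MHz

Frequencies that alias to 9.6 MHz are k·fs ± 9.6 MHz for integer k ≥ 0.
k=0: 9.6 MHz.
k=1: 18.8 MHz, 38 MHz.
k=2: 47.2 MHz, 66.4 MHz.
k=3: 75.6 MHz, 94.8 MHz.
Within [30.5 MHz, 74.7 MHz]: 38 MHz, 47.2 MHz, 66.4 MHz.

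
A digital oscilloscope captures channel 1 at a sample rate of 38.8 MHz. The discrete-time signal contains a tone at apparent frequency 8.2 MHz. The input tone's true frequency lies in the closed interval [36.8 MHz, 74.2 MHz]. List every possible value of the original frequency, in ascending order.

Frequencies that alias to 8.2 MHz are k·fs ± 8.2 MHz for integer k ≥ 0.
k=0: 8.2 MHz.
k=1: 30.6 MHz, 47 MHz.
k=2: 69.4 MHz, 85.8 MHz.
k=3: 108.2 MHz, 124.6 MHz.
Within [36.8 MHz, 74.2 MHz]: 47 MHz, 69.4 MHz.

47 MHz, 69.4 MHz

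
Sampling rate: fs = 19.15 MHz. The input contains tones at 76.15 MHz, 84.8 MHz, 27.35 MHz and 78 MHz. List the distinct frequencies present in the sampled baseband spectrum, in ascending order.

0.45 MHz, 1.4 MHz, 8.2 MHz

fs/2 = 9.575 MHz.
76.15 MHz mod fs = 18.7 MHz.
18.7 MHz > fs/2 = 9.575 MHz, folds to fs − 18.7 MHz = 0.45 MHz.
84.8 MHz mod fs = 8.2 MHz.
8.2 MHz ≤ fs/2 = 9.575 MHz, appears at 8.2 MHz.
27.35 MHz mod fs = 8.2 MHz.
8.2 MHz ≤ fs/2 = 9.575 MHz, appears at 8.2 MHz.
78 MHz mod fs = 1.4 MHz.
1.4 MHz ≤ fs/2 = 9.575 MHz, appears at 1.4 MHz.
Distinct values: {0.45 MHz, 1.4 MHz, 8.2 MHz}.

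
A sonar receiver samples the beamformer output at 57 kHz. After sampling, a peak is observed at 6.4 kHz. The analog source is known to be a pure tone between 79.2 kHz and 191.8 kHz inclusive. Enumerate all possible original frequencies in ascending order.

Frequencies that alias to 6.4 kHz are k·fs ± 6.4 kHz for integer k ≥ 0.
k=0: 6.4 kHz.
k=1: 50.6 kHz, 63.4 kHz.
k=2: 107.6 kHz, 120.4 kHz.
k=3: 164.6 kHz, 177.4 kHz.
k=4: 221.6 kHz, 234.4 kHz.
Within [79.2 kHz, 191.8 kHz]: 107.6 kHz, 120.4 kHz, 164.6 kHz, 177.4 kHz.

107.6 kHz, 120.4 kHz, 164.6 kHz, 177.4 kHz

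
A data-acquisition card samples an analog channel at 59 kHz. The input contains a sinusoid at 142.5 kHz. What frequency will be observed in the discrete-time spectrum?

24.5 kHz

142.5 kHz mod fs = 24.5 kHz.
24.5 kHz ≤ fs/2 = 29.5 kHz, appears at 24.5 kHz.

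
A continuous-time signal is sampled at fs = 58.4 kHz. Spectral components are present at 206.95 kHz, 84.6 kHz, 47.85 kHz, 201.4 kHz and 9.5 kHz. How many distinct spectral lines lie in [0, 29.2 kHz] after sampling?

fs/2 = 29.2 kHz.
206.95 kHz mod fs = 31.75 kHz.
31.75 kHz > fs/2 = 29.2 kHz, folds to fs − 31.75 kHz = 26.65 kHz.
84.6 kHz mod fs = 26.2 kHz.
26.2 kHz ≤ fs/2 = 29.2 kHz, appears at 26.2 kHz.
47.85 kHz > fs/2 = 29.2 kHz, folds to fs − 47.85 kHz = 10.55 kHz.
201.4 kHz mod fs = 26.2 kHz.
26.2 kHz ≤ fs/2 = 29.2 kHz, appears at 26.2 kHz.
9.5 kHz ≤ fs/2 = 29.2 kHz, passes unchanged.
Distinct values: {9.5 kHz, 10.55 kHz, 26.2 kHz, 26.65 kHz} → 4.

4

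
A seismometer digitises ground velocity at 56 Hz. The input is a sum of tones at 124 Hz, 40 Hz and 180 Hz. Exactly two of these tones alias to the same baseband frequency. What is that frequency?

fs/2 = 28 Hz.
124 Hz mod fs = 12 Hz.
12 Hz ≤ fs/2 = 28 Hz, appears at 12 Hz.
40 Hz > fs/2 = 28 Hz, folds to fs − 40 Hz = 16 Hz.
180 Hz mod fs = 12 Hz.
12 Hz ≤ fs/2 = 28 Hz, appears at 12 Hz.
124 Hz and 180 Hz both map to 12 Hz.

12 Hz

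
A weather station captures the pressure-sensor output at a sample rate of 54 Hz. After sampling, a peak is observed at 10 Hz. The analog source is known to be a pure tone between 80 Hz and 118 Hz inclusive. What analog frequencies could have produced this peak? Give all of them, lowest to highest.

98 Hz, 118 Hz

Frequencies that alias to 10 Hz are k·fs ± 10 Hz for integer k ≥ 0.
k=0: 10 Hz.
k=1: 44 Hz, 64 Hz.
k=2: 98 Hz, 118 Hz.
k=3: 152 Hz, 172 Hz.
Within [80 Hz, 118 Hz]: 98 Hz, 118 Hz.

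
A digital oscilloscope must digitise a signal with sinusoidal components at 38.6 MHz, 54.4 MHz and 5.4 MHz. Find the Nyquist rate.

Highest-frequency component: 54.4 MHz.
Nyquist rate = 2 × 54.4 MHz = 108.8 MHz.

108.8 MHz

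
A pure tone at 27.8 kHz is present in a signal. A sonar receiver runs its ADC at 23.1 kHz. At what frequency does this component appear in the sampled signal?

27.8 kHz mod fs = 4.7 kHz.
4.7 kHz ≤ fs/2 = 11.55 kHz, appears at 4.7 kHz.

4.7 kHz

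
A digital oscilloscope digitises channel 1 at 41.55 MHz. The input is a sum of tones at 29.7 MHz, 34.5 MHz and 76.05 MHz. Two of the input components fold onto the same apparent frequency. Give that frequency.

7.05 MHz

fs/2 = 20.775 MHz.
29.7 MHz > fs/2 = 20.775 MHz, folds to fs − 29.7 MHz = 11.85 MHz.
34.5 MHz > fs/2 = 20.775 MHz, folds to fs − 34.5 MHz = 7.05 MHz.
76.05 MHz mod fs = 34.5 MHz.
34.5 MHz > fs/2 = 20.775 MHz, folds to fs − 34.5 MHz = 7.05 MHz.
34.5 MHz and 76.05 MHz both map to 7.05 MHz.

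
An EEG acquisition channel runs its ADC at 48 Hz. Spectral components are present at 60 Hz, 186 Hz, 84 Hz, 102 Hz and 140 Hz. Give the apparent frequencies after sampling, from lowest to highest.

4 Hz, 6 Hz, 12 Hz

fs/2 = 24 Hz.
60 Hz mod fs = 12 Hz.
12 Hz ≤ fs/2 = 24 Hz, appears at 12 Hz.
186 Hz mod fs = 42 Hz.
42 Hz > fs/2 = 24 Hz, folds to fs − 42 Hz = 6 Hz.
84 Hz mod fs = 36 Hz.
36 Hz > fs/2 = 24 Hz, folds to fs − 36 Hz = 12 Hz.
102 Hz mod fs = 6 Hz.
6 Hz ≤ fs/2 = 24 Hz, appears at 6 Hz.
140 Hz mod fs = 44 Hz.
44 Hz > fs/2 = 24 Hz, folds to fs − 44 Hz = 4 Hz.
Distinct values: {4 Hz, 6 Hz, 12 Hz}.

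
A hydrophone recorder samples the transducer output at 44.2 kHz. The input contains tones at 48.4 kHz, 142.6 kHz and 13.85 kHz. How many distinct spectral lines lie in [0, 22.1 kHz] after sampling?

fs/2 = 22.1 kHz.
48.4 kHz mod fs = 4.2 kHz.
4.2 kHz ≤ fs/2 = 22.1 kHz, appears at 4.2 kHz.
142.6 kHz mod fs = 10 kHz.
10 kHz ≤ fs/2 = 22.1 kHz, appears at 10 kHz.
13.85 kHz ≤ fs/2 = 22.1 kHz, passes unchanged.
Distinct values: {4.2 kHz, 10 kHz, 13.85 kHz} → 3.

3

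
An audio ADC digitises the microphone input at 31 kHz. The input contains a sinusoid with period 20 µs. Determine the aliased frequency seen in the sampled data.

12 kHz

T = 20 µs → f = 1/T = 50 kHz.
50 kHz mod fs = 19 kHz.
19 kHz > fs/2 = 15.5 kHz, folds to fs − 19 kHz = 12 kHz.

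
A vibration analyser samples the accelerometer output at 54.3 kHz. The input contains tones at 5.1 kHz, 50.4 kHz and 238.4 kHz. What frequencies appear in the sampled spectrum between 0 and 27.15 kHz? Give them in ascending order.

3.9 kHz, 5.1 kHz, 21.2 kHz

fs/2 = 27.15 kHz.
5.1 kHz ≤ fs/2 = 27.15 kHz, passes unchanged.
50.4 kHz > fs/2 = 27.15 kHz, folds to fs − 50.4 kHz = 3.9 kHz.
238.4 kHz mod fs = 21.2 kHz.
21.2 kHz ≤ fs/2 = 27.15 kHz, appears at 21.2 kHz.
Distinct values: {3.9 kHz, 5.1 kHz, 21.2 kHz}.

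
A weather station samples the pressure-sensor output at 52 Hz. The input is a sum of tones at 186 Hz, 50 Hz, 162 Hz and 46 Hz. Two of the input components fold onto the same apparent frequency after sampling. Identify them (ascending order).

fs/2 = 26 Hz.
186 Hz mod fs = 30 Hz.
30 Hz > fs/2 = 26 Hz, folds to fs − 30 Hz = 22 Hz.
50 Hz > fs/2 = 26 Hz, folds to fs − 50 Hz = 2 Hz.
162 Hz mod fs = 6 Hz.
6 Hz ≤ fs/2 = 26 Hz, appears at 6 Hz.
46 Hz > fs/2 = 26 Hz, folds to fs − 46 Hz = 6 Hz.
46 Hz and 162 Hz both map to 6 Hz.

46 Hz, 162 Hz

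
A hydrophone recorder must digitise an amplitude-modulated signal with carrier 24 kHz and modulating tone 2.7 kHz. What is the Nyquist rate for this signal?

53.4 kHz

AM sidebands sit at fc ± fm = 21.3 kHz and 26.7 kHz.
Highest-frequency component: 26.7 kHz.
Nyquist rate = 2 × 26.7 kHz = 53.4 kHz.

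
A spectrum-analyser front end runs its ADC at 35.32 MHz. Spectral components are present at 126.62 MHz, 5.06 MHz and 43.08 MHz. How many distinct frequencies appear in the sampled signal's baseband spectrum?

fs/2 = 17.66 MHz.
126.62 MHz mod fs = 20.66 MHz.
20.66 MHz > fs/2 = 17.66 MHz, folds to fs − 20.66 MHz = 14.66 MHz.
5.06 MHz ≤ fs/2 = 17.66 MHz, passes unchanged.
43.08 MHz mod fs = 7.76 MHz.
7.76 MHz ≤ fs/2 = 17.66 MHz, appears at 7.76 MHz.
Distinct values: {5.06 MHz, 7.76 MHz, 14.66 MHz} → 3.

3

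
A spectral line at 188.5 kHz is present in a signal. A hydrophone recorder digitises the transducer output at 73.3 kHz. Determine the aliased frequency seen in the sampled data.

188.5 kHz mod fs = 41.9 kHz.
41.9 kHz > fs/2 = 36.65 kHz, folds to fs − 41.9 kHz = 31.4 kHz.

31.4 kHz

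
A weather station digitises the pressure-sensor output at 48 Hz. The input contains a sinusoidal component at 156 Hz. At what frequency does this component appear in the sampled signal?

156 Hz mod fs = 12 Hz.
12 Hz ≤ fs/2 = 24 Hz, appears at 12 Hz.

12 Hz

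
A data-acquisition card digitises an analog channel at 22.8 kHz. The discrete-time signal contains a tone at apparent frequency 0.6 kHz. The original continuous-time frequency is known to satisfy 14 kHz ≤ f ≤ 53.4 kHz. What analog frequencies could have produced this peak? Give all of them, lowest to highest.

Frequencies that alias to 0.6 kHz are k·fs ± 0.6 kHz for integer k ≥ 0.
k=0: 0.6 kHz.
k=1: 22.2 kHz, 23.4 kHz.
k=2: 45 kHz, 46.2 kHz.
k=3: 67.8 kHz, 69 kHz.
Within [14 kHz, 53.4 kHz]: 22.2 kHz, 23.4 kHz, 45 kHz, 46.2 kHz.

22.2 kHz, 23.4 kHz, 45 kHz, 46.2 kHz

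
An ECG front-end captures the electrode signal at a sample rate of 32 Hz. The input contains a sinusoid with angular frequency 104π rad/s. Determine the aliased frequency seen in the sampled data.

ω = 104π rad/s → f = ω/(2π) = 52 Hz.
52 Hz mod fs = 20 Hz.
20 Hz > fs/2 = 16 Hz, folds to fs − 20 Hz = 12 Hz.

12 Hz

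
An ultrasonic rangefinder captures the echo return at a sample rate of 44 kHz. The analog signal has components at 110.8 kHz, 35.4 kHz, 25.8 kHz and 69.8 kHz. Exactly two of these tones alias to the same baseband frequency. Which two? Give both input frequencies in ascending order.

25.8 kHz, 69.8 kHz

fs/2 = 22 kHz.
110.8 kHz mod fs = 22.8 kHz.
22.8 kHz > fs/2 = 22 kHz, folds to fs − 22.8 kHz = 21.2 kHz.
35.4 kHz > fs/2 = 22 kHz, folds to fs − 35.4 kHz = 8.6 kHz.
25.8 kHz > fs/2 = 22 kHz, folds to fs − 25.8 kHz = 18.2 kHz.
69.8 kHz mod fs = 25.8 kHz.
25.8 kHz > fs/2 = 22 kHz, folds to fs − 25.8 kHz = 18.2 kHz.
25.8 kHz and 69.8 kHz both map to 18.2 kHz.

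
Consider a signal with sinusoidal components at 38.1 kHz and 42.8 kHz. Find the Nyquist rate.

85.6 kHz

Highest-frequency component: 42.8 kHz.
Nyquist rate = 2 × 42.8 kHz = 85.6 kHz.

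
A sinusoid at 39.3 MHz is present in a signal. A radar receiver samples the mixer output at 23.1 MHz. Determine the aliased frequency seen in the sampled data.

6.9 MHz

39.3 MHz mod fs = 16.2 MHz.
16.2 MHz > fs/2 = 11.55 MHz, folds to fs − 16.2 MHz = 6.9 MHz.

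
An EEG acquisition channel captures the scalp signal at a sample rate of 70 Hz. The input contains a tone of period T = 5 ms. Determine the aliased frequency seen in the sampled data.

10 Hz

T = 5 ms → f = 1/T = 200 Hz.
200 Hz mod fs = 60 Hz.
60 Hz > fs/2 = 35 Hz, folds to fs − 60 Hz = 10 Hz.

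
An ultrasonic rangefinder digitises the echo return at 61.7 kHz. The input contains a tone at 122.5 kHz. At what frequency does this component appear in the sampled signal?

0.9 kHz

122.5 kHz mod fs = 60.8 kHz.
60.8 kHz > fs/2 = 30.85 kHz, folds to fs − 60.8 kHz = 0.9 kHz.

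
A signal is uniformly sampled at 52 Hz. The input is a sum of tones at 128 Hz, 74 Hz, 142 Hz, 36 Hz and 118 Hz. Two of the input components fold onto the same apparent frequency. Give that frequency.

fs/2 = 26 Hz.
128 Hz mod fs = 24 Hz.
24 Hz ≤ fs/2 = 26 Hz, appears at 24 Hz.
74 Hz mod fs = 22 Hz.
22 Hz ≤ fs/2 = 26 Hz, appears at 22 Hz.
142 Hz mod fs = 38 Hz.
38 Hz > fs/2 = 26 Hz, folds to fs − 38 Hz = 14 Hz.
36 Hz > fs/2 = 26 Hz, folds to fs − 36 Hz = 16 Hz.
118 Hz mod fs = 14 Hz.
14 Hz ≤ fs/2 = 26 Hz, appears at 14 Hz.
118 Hz and 142 Hz both map to 14 Hz.

14 Hz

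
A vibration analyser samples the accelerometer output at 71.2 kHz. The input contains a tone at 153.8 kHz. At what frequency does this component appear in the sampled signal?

153.8 kHz mod fs = 11.4 kHz.
11.4 kHz ≤ fs/2 = 35.6 kHz, appears at 11.4 kHz.

11.4 kHz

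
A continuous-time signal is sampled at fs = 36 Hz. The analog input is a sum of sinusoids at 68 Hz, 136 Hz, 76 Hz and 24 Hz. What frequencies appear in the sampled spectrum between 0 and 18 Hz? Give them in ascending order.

fs/2 = 18 Hz.
68 Hz mod fs = 32 Hz.
32 Hz > fs/2 = 18 Hz, folds to fs − 32 Hz = 4 Hz.
136 Hz mod fs = 28 Hz.
28 Hz > fs/2 = 18 Hz, folds to fs − 28 Hz = 8 Hz.
76 Hz mod fs = 4 Hz.
4 Hz ≤ fs/2 = 18 Hz, appears at 4 Hz.
24 Hz > fs/2 = 18 Hz, folds to fs − 24 Hz = 12 Hz.
Distinct values: {4 Hz, 8 Hz, 12 Hz}.

4 Hz, 8 Hz, 12 Hz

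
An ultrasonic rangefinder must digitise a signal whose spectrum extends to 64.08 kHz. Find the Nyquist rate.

Nyquist rate = 2 × 64.08 kHz = 128.16 kHz.

128.16 kHz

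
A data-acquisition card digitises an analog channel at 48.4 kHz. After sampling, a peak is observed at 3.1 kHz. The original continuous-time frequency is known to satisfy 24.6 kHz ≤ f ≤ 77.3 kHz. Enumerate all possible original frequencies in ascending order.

45.3 kHz, 51.5 kHz

Frequencies that alias to 3.1 kHz are k·fs ± 3.1 kHz for integer k ≥ 0.
k=0: 3.1 kHz.
k=1: 45.3 kHz, 51.5 kHz.
k=2: 93.7 kHz, 99.9 kHz.
Within [24.6 kHz, 77.3 kHz]: 45.3 kHz, 51.5 kHz.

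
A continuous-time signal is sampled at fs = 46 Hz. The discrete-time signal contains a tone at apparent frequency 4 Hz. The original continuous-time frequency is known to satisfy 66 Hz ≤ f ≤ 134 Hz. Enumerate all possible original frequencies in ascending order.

88 Hz, 96 Hz, 134 Hz

Frequencies that alias to 4 Hz are k·fs ± 4 Hz for integer k ≥ 0.
k=0: 4 Hz.
k=1: 42 Hz, 50 Hz.
k=2: 88 Hz, 96 Hz.
k=3: 134 Hz, 142 Hz.
k=4: 180 Hz, 188 Hz.
Within [66 Hz, 134 Hz]: 88 Hz, 96 Hz, 134 Hz.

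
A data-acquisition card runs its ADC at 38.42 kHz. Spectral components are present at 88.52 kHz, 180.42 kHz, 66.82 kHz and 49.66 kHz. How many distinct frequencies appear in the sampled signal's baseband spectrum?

fs/2 = 19.21 kHz.
88.52 kHz mod fs = 11.68 kHz.
11.68 kHz ≤ fs/2 = 19.21 kHz, appears at 11.68 kHz.
180.42 kHz mod fs = 26.74 kHz.
26.74 kHz > fs/2 = 19.21 kHz, folds to fs − 26.74 kHz = 11.68 kHz.
66.82 kHz mod fs = 28.4 kHz.
28.4 kHz > fs/2 = 19.21 kHz, folds to fs − 28.4 kHz = 10.02 kHz.
49.66 kHz mod fs = 11.24 kHz.
11.24 kHz ≤ fs/2 = 19.21 kHz, appears at 11.24 kHz.
Distinct values: {10.02 kHz, 11.24 kHz, 11.68 kHz} → 3.

3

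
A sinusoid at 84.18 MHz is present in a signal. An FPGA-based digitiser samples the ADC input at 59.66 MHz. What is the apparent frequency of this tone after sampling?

24.52 MHz

84.18 MHz mod fs = 24.52 MHz.
24.52 MHz ≤ fs/2 = 29.83 MHz, appears at 24.52 MHz.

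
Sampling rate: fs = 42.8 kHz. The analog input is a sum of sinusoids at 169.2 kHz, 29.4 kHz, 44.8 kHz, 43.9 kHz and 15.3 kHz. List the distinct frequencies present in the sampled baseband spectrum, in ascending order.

1.1 kHz, 2 kHz, 13.4 kHz, 15.3 kHz

fs/2 = 21.4 kHz.
169.2 kHz mod fs = 40.8 kHz.
40.8 kHz > fs/2 = 21.4 kHz, folds to fs − 40.8 kHz = 2 kHz.
29.4 kHz > fs/2 = 21.4 kHz, folds to fs − 29.4 kHz = 13.4 kHz.
44.8 kHz mod fs = 2 kHz.
2 kHz ≤ fs/2 = 21.4 kHz, appears at 2 kHz.
43.9 kHz mod fs = 1.1 kHz.
1.1 kHz ≤ fs/2 = 21.4 kHz, appears at 1.1 kHz.
15.3 kHz ≤ fs/2 = 21.4 kHz, passes unchanged.
Distinct values: {1.1 kHz, 2 kHz, 13.4 kHz, 15.3 kHz}.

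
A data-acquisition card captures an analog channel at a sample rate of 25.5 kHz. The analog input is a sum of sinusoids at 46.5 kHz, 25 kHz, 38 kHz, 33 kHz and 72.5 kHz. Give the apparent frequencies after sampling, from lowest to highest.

0.5 kHz, 4 kHz, 4.5 kHz, 7.5 kHz, 12.5 kHz

fs/2 = 12.75 kHz.
46.5 kHz mod fs = 21 kHz.
21 kHz > fs/2 = 12.75 kHz, folds to fs − 21 kHz = 4.5 kHz.
25 kHz > fs/2 = 12.75 kHz, folds to fs − 25 kHz = 0.5 kHz.
38 kHz mod fs = 12.5 kHz.
12.5 kHz ≤ fs/2 = 12.75 kHz, appears at 12.5 kHz.
33 kHz mod fs = 7.5 kHz.
7.5 kHz ≤ fs/2 = 12.75 kHz, appears at 7.5 kHz.
72.5 kHz mod fs = 21.5 kHz.
21.5 kHz > fs/2 = 12.75 kHz, folds to fs − 21.5 kHz = 4 kHz.
Distinct values: {0.5 kHz, 4 kHz, 4.5 kHz, 7.5 kHz, 12.5 kHz}.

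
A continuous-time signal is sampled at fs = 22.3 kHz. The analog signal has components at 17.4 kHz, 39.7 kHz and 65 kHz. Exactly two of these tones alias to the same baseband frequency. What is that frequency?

4.9 kHz

fs/2 = 11.15 kHz.
17.4 kHz > fs/2 = 11.15 kHz, folds to fs − 17.4 kHz = 4.9 kHz.
39.7 kHz mod fs = 17.4 kHz.
17.4 kHz > fs/2 = 11.15 kHz, folds to fs − 17.4 kHz = 4.9 kHz.
65 kHz mod fs = 20.4 kHz.
20.4 kHz > fs/2 = 11.15 kHz, folds to fs − 20.4 kHz = 1.9 kHz.
17.4 kHz and 39.7 kHz both map to 4.9 kHz.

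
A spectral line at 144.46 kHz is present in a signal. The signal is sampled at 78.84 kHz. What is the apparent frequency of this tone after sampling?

13.22 kHz

144.46 kHz mod fs = 65.62 kHz.
65.62 kHz > fs/2 = 39.42 kHz, folds to fs − 65.62 kHz = 13.22 kHz.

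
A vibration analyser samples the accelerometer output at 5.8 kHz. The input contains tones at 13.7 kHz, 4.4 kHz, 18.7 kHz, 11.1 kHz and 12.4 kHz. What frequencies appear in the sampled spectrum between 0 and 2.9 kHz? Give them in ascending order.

fs/2 = 2.9 kHz.
13.7 kHz mod fs = 2.1 kHz.
2.1 kHz ≤ fs/2 = 2.9 kHz, appears at 2.1 kHz.
4.4 kHz > fs/2 = 2.9 kHz, folds to fs − 4.4 kHz = 1.4 kHz.
18.7 kHz mod fs = 1.3 kHz.
1.3 kHz ≤ fs/2 = 2.9 kHz, appears at 1.3 kHz.
11.1 kHz mod fs = 5.3 kHz.
5.3 kHz > fs/2 = 2.9 kHz, folds to fs − 5.3 kHz = 0.5 kHz.
12.4 kHz mod fs = 0.8 kHz.
0.8 kHz ≤ fs/2 = 2.9 kHz, appears at 0.8 kHz.
Distinct values: {0.5 kHz, 0.8 kHz, 1.3 kHz, 1.4 kHz, 2.1 kHz}.

0.5 kHz, 0.8 kHz, 1.3 kHz, 1.4 kHz, 2.1 kHz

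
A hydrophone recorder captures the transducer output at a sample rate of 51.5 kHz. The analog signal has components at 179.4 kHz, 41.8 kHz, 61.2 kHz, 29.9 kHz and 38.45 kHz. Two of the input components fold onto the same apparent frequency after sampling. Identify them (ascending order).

fs/2 = 25.75 kHz.
179.4 kHz mod fs = 24.9 kHz.
24.9 kHz ≤ fs/2 = 25.75 kHz, appears at 24.9 kHz.
41.8 kHz > fs/2 = 25.75 kHz, folds to fs − 41.8 kHz = 9.7 kHz.
61.2 kHz mod fs = 9.7 kHz.
9.7 kHz ≤ fs/2 = 25.75 kHz, appears at 9.7 kHz.
29.9 kHz > fs/2 = 25.75 kHz, folds to fs − 29.9 kHz = 21.6 kHz.
38.45 kHz > fs/2 = 25.75 kHz, folds to fs − 38.45 kHz = 13.05 kHz.
41.8 kHz and 61.2 kHz both map to 9.7 kHz.

41.8 kHz, 61.2 kHz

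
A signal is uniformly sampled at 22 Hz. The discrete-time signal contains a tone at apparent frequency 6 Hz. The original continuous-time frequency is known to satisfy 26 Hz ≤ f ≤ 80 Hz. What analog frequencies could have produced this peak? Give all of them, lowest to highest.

Frequencies that alias to 6 Hz are k·fs ± 6 Hz for integer k ≥ 0.
k=0: 6 Hz.
k=1: 16 Hz, 28 Hz.
k=2: 38 Hz, 50 Hz.
k=3: 60 Hz, 72 Hz.
k=4: 82 Hz, 94 Hz.
Within [26 Hz, 80 Hz]: 28 Hz, 38 Hz, 50 Hz, 60 Hz, 72 Hz.

28 Hz, 38 Hz, 50 Hz, 60 Hz, 72 Hz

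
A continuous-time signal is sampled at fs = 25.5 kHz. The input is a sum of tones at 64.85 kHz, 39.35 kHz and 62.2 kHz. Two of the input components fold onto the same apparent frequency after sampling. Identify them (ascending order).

39.35 kHz, 64.85 kHz

fs/2 = 12.75 kHz.
64.85 kHz mod fs = 13.85 kHz.
13.85 kHz > fs/2 = 12.75 kHz, folds to fs − 13.85 kHz = 11.65 kHz.
39.35 kHz mod fs = 13.85 kHz.
13.85 kHz > fs/2 = 12.75 kHz, folds to fs − 13.85 kHz = 11.65 kHz.
62.2 kHz mod fs = 11.2 kHz.
11.2 kHz ≤ fs/2 = 12.75 kHz, appears at 11.2 kHz.
39.35 kHz and 64.85 kHz both map to 11.65 kHz.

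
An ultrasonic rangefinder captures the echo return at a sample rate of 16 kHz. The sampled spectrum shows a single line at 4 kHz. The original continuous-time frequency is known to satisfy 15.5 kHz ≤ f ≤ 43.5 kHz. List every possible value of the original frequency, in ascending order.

20 kHz, 28 kHz, 36 kHz

Frequencies that alias to 4 kHz are k·fs ± 4 kHz for integer k ≥ 0.
k=0: 4 kHz.
k=1: 12 kHz, 20 kHz.
k=2: 28 kHz, 36 kHz.
k=3: 44 kHz, 52 kHz.
Within [15.5 kHz, 43.5 kHz]: 20 kHz, 28 kHz, 36 kHz.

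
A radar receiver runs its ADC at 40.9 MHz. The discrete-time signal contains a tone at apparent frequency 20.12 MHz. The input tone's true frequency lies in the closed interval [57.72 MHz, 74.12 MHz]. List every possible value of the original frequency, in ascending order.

Frequencies that alias to 20.12 MHz are k·fs ± 20.12 MHz for integer k ≥ 0.
k=0: 20.12 MHz.
k=1: 20.78 MHz, 61.02 MHz.
k=2: 61.68 MHz, 101.92 MHz.
k=3: 102.58 MHz, 142.82 MHz.
Within [57.72 MHz, 74.12 MHz]: 61.02 MHz, 61.68 MHz.

61.02 MHz, 61.68 MHz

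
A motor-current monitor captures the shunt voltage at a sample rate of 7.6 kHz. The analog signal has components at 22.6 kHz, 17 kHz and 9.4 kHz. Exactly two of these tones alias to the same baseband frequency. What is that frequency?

fs/2 = 3.8 kHz.
22.6 kHz mod fs = 7.4 kHz.
7.4 kHz > fs/2 = 3.8 kHz, folds to fs − 7.4 kHz = 0.2 kHz.
17 kHz mod fs = 1.8 kHz.
1.8 kHz ≤ fs/2 = 3.8 kHz, appears at 1.8 kHz.
9.4 kHz mod fs = 1.8 kHz.
1.8 kHz ≤ fs/2 = 3.8 kHz, appears at 1.8 kHz.
9.4 kHz and 17 kHz both map to 1.8 kHz.

1.8 kHz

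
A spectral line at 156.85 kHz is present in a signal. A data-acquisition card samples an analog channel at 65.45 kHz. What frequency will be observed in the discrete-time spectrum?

156.85 kHz mod fs = 25.95 kHz.
25.95 kHz ≤ fs/2 = 32.725 kHz, appears at 25.95 kHz.

25.95 kHz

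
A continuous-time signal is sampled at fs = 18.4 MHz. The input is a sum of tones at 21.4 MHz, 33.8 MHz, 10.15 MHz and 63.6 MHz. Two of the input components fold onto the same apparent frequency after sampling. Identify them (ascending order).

fs/2 = 9.2 MHz.
21.4 MHz mod fs = 3 MHz.
3 MHz ≤ fs/2 = 9.2 MHz, appears at 3 MHz.
33.8 MHz mod fs = 15.4 MHz.
15.4 MHz > fs/2 = 9.2 MHz, folds to fs − 15.4 MHz = 3 MHz.
10.15 MHz > fs/2 = 9.2 MHz, folds to fs − 10.15 MHz = 8.25 MHz.
63.6 MHz mod fs = 8.4 MHz.
8.4 MHz ≤ fs/2 = 9.2 MHz, appears at 8.4 MHz.
21.4 MHz and 33.8 MHz both map to 3 MHz.

21.4 MHz, 33.8 MHz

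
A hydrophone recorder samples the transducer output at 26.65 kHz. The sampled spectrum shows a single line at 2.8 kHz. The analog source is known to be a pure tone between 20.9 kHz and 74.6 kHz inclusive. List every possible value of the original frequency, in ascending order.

23.85 kHz, 29.45 kHz, 50.5 kHz, 56.1 kHz

Frequencies that alias to 2.8 kHz are k·fs ± 2.8 kHz for integer k ≥ 0.
k=0: 2.8 kHz.
k=1: 23.85 kHz, 29.45 kHz.
k=2: 50.5 kHz, 56.1 kHz.
k=3: 77.15 kHz, 82.75 kHz.
Within [20.9 kHz, 74.6 kHz]: 23.85 kHz, 29.45 kHz, 50.5 kHz, 56.1 kHz.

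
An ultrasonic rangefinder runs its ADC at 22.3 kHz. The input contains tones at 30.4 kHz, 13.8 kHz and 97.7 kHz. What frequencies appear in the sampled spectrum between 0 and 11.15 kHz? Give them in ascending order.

fs/2 = 11.15 kHz.
30.4 kHz mod fs = 8.1 kHz.
8.1 kHz ≤ fs/2 = 11.15 kHz, appears at 8.1 kHz.
13.8 kHz > fs/2 = 11.15 kHz, folds to fs − 13.8 kHz = 8.5 kHz.
97.7 kHz mod fs = 8.5 kHz.
8.5 kHz ≤ fs/2 = 11.15 kHz, appears at 8.5 kHz.
Distinct values: {8.1 kHz, 8.5 kHz}.

8.1 kHz, 8.5 kHz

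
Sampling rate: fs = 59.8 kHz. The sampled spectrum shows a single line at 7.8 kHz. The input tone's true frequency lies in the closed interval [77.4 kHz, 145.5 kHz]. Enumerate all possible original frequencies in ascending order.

111.8 kHz, 127.4 kHz

Frequencies that alias to 7.8 kHz are k·fs ± 7.8 kHz for integer k ≥ 0.
k=0: 7.8 kHz.
k=1: 52 kHz, 67.6 kHz.
k=2: 111.8 kHz, 127.4 kHz.
k=3: 171.6 kHz, 187.2 kHz.
Within [77.4 kHz, 145.5 kHz]: 111.8 kHz, 127.4 kHz.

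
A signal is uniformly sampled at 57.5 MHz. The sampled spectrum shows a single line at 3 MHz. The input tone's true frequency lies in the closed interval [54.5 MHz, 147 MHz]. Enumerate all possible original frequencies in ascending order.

54.5 MHz, 60.5 MHz, 112 MHz, 118 MHz

Frequencies that alias to 3 MHz are k·fs ± 3 MHz for integer k ≥ 0.
k=0: 3 MHz.
k=1: 54.5 MHz, 60.5 MHz.
k=2: 112 MHz, 118 MHz.
k=3: 169.5 MHz, 175.5 MHz.
Within [54.5 MHz, 147 MHz]: 54.5 MHz, 60.5 MHz, 112 MHz, 118 MHz.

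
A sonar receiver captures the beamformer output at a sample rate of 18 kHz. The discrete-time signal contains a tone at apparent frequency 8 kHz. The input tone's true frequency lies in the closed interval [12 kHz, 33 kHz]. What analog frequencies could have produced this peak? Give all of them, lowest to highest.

26 kHz, 28 kHz

Frequencies that alias to 8 kHz are k·fs ± 8 kHz for integer k ≥ 0.
k=0: 8 kHz.
k=1: 10 kHz, 26 kHz.
k=2: 28 kHz, 44 kHz.
k=3: 46 kHz, 62 kHz.
Within [12 kHz, 33 kHz]: 26 kHz, 28 kHz.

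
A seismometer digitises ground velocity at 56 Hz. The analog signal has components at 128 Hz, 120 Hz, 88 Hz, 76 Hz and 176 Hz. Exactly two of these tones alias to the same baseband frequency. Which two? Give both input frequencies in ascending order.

120 Hz, 176 Hz

fs/2 = 28 Hz.
128 Hz mod fs = 16 Hz.
16 Hz ≤ fs/2 = 28 Hz, appears at 16 Hz.
120 Hz mod fs = 8 Hz.
8 Hz ≤ fs/2 = 28 Hz, appears at 8 Hz.
88 Hz mod fs = 32 Hz.
32 Hz > fs/2 = 28 Hz, folds to fs − 32 Hz = 24 Hz.
76 Hz mod fs = 20 Hz.
20 Hz ≤ fs/2 = 28 Hz, appears at 20 Hz.
176 Hz mod fs = 8 Hz.
8 Hz ≤ fs/2 = 28 Hz, appears at 8 Hz.
120 Hz and 176 Hz both map to 8 Hz.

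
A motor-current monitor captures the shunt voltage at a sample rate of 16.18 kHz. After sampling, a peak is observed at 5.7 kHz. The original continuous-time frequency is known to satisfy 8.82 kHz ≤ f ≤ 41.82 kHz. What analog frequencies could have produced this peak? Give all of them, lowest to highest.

Frequencies that alias to 5.7 kHz are k·fs ± 5.7 kHz for integer k ≥ 0.
k=0: 5.7 kHz.
k=1: 10.48 kHz, 21.88 kHz.
k=2: 26.66 kHz, 38.06 kHz.
k=3: 42.84 kHz, 54.24 kHz.
Within [8.82 kHz, 41.82 kHz]: 10.48 kHz, 21.88 kHz, 26.66 kHz, 38.06 kHz.

10.48 kHz, 21.88 kHz, 26.66 kHz, 38.06 kHz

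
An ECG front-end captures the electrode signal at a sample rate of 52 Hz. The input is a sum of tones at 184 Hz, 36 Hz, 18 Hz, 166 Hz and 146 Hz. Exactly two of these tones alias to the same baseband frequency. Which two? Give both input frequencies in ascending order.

146 Hz, 166 Hz

fs/2 = 26 Hz.
184 Hz mod fs = 28 Hz.
28 Hz > fs/2 = 26 Hz, folds to fs − 28 Hz = 24 Hz.
36 Hz > fs/2 = 26 Hz, folds to fs − 36 Hz = 16 Hz.
18 Hz ≤ fs/2 = 26 Hz, passes unchanged.
166 Hz mod fs = 10 Hz.
10 Hz ≤ fs/2 = 26 Hz, appears at 10 Hz.
146 Hz mod fs = 42 Hz.
42 Hz > fs/2 = 26 Hz, folds to fs − 42 Hz = 10 Hz.
146 Hz and 166 Hz both map to 10 Hz.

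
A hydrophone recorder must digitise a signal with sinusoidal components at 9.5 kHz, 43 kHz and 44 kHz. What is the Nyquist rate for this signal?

Highest-frequency component: 44 kHz.
Nyquist rate = 2 × 44 kHz = 88 kHz.

88 kHz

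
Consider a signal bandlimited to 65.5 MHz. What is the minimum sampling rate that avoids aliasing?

Nyquist rate = 2 × 65.5 MHz = 131 MHz.

131 MHz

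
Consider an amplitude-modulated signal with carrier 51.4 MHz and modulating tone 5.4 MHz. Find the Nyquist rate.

113.6 MHz

AM sidebands sit at fc ± fm = 46 MHz and 56.8 MHz.
Highest-frequency component: 56.8 MHz.
Nyquist rate = 2 × 56.8 MHz = 113.6 MHz.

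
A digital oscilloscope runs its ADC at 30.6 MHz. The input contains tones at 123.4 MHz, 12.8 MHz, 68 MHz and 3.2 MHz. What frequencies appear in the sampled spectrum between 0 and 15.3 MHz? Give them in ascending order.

fs/2 = 15.3 MHz.
123.4 MHz mod fs = 1 MHz.
1 MHz ≤ fs/2 = 15.3 MHz, appears at 1 MHz.
12.8 MHz ≤ fs/2 = 15.3 MHz, passes unchanged.
68 MHz mod fs = 6.8 MHz.
6.8 MHz ≤ fs/2 = 15.3 MHz, appears at 6.8 MHz.
3.2 MHz ≤ fs/2 = 15.3 MHz, passes unchanged.
Distinct values: {1 MHz, 3.2 MHz, 6.8 MHz, 12.8 MHz}.

1 MHz, 3.2 MHz, 6.8 MHz, 12.8 MHz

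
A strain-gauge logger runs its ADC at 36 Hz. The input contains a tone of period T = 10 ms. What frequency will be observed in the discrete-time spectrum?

8 Hz

T = 10 ms → f = 1/T = 100 Hz.
100 Hz mod fs = 28 Hz.
28 Hz > fs/2 = 18 Hz, folds to fs − 28 Hz = 8 Hz.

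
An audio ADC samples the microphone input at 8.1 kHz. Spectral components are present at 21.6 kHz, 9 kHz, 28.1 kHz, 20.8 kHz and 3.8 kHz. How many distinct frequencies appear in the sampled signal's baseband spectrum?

fs/2 = 4.05 kHz.
21.6 kHz mod fs = 5.4 kHz.
5.4 kHz > fs/2 = 4.05 kHz, folds to fs − 5.4 kHz = 2.7 kHz.
9 kHz mod fs = 0.9 kHz.
0.9 kHz ≤ fs/2 = 4.05 kHz, appears at 0.9 kHz.
28.1 kHz mod fs = 3.8 kHz.
3.8 kHz ≤ fs/2 = 4.05 kHz, appears at 3.8 kHz.
20.8 kHz mod fs = 4.6 kHz.
4.6 kHz > fs/2 = 4.05 kHz, folds to fs − 4.6 kHz = 3.5 kHz.
3.8 kHz ≤ fs/2 = 4.05 kHz, passes unchanged.
Distinct values: {0.9 kHz, 2.7 kHz, 3.5 kHz, 3.8 kHz} → 4.

4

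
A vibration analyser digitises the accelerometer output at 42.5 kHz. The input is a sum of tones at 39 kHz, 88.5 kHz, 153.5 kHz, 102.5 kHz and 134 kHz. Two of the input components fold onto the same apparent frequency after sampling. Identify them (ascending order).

fs/2 = 21.25 kHz.
39 kHz > fs/2 = 21.25 kHz, folds to fs − 39 kHz = 3.5 kHz.
88.5 kHz mod fs = 3.5 kHz.
3.5 kHz ≤ fs/2 = 21.25 kHz, appears at 3.5 kHz.
153.5 kHz mod fs = 26 kHz.
26 kHz > fs/2 = 21.25 kHz, folds to fs − 26 kHz = 16.5 kHz.
102.5 kHz mod fs = 17.5 kHz.
17.5 kHz ≤ fs/2 = 21.25 kHz, appears at 17.5 kHz.
134 kHz mod fs = 6.5 kHz.
6.5 kHz ≤ fs/2 = 21.25 kHz, appears at 6.5 kHz.
39 kHz and 88.5 kHz both map to 3.5 kHz.

39 kHz, 88.5 kHz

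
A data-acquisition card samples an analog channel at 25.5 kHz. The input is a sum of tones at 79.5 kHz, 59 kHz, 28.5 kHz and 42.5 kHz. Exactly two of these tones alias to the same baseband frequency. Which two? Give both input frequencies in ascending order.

fs/2 = 12.75 kHz.
79.5 kHz mod fs = 3 kHz.
3 kHz ≤ fs/2 = 12.75 kHz, appears at 3 kHz.
59 kHz mod fs = 8 kHz.
8 kHz ≤ fs/2 = 12.75 kHz, appears at 8 kHz.
28.5 kHz mod fs = 3 kHz.
3 kHz ≤ fs/2 = 12.75 kHz, appears at 3 kHz.
42.5 kHz mod fs = 17 kHz.
17 kHz > fs/2 = 12.75 kHz, folds to fs − 17 kHz = 8.5 kHz.
28.5 kHz and 79.5 kHz both map to 3 kHz.

28.5 kHz, 79.5 kHz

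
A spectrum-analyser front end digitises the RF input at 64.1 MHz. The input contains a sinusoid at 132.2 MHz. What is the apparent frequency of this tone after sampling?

132.2 MHz mod fs = 4 MHz.
4 MHz ≤ fs/2 = 32.05 MHz, appears at 4 MHz.

4 MHz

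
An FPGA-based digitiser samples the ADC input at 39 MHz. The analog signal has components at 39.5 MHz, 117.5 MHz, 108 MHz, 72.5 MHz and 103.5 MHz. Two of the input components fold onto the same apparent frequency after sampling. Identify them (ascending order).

39.5 MHz, 117.5 MHz

fs/2 = 19.5 MHz.
39.5 MHz mod fs = 0.5 MHz.
0.5 MHz ≤ fs/2 = 19.5 MHz, appears at 0.5 MHz.
117.5 MHz mod fs = 0.5 MHz.
0.5 MHz ≤ fs/2 = 19.5 MHz, appears at 0.5 MHz.
108 MHz mod fs = 30 MHz.
30 MHz > fs/2 = 19.5 MHz, folds to fs − 30 MHz = 9 MHz.
72.5 MHz mod fs = 33.5 MHz.
33.5 MHz > fs/2 = 19.5 MHz, folds to fs − 33.5 MHz = 5.5 MHz.
103.5 MHz mod fs = 25.5 MHz.
25.5 MHz > fs/2 = 19.5 MHz, folds to fs − 25.5 MHz = 13.5 MHz.
39.5 MHz and 117.5 MHz both map to 0.5 MHz.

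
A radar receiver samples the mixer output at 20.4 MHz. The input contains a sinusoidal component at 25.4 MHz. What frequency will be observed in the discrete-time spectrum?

5 MHz

25.4 MHz mod fs = 5 MHz.
5 MHz ≤ fs/2 = 10.2 MHz, appears at 5 MHz.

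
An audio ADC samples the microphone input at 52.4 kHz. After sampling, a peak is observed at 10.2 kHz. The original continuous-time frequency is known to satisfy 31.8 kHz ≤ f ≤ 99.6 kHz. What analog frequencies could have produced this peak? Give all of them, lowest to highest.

Frequencies that alias to 10.2 kHz are k·fs ± 10.2 kHz for integer k ≥ 0.
k=0: 10.2 kHz.
k=1: 42.2 kHz, 62.6 kHz.
k=2: 94.6 kHz, 115 kHz.
k=3: 147 kHz, 167.4 kHz.
Within [31.8 kHz, 99.6 kHz]: 42.2 kHz, 62.6 kHz, 94.6 kHz.

42.2 kHz, 62.6 kHz, 94.6 kHz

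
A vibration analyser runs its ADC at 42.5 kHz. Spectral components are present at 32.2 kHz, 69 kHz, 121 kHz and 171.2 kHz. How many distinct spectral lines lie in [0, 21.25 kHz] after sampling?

4

fs/2 = 21.25 kHz.
32.2 kHz > fs/2 = 21.25 kHz, folds to fs − 32.2 kHz = 10.3 kHz.
69 kHz mod fs = 26.5 kHz.
26.5 kHz > fs/2 = 21.25 kHz, folds to fs − 26.5 kHz = 16 kHz.
121 kHz mod fs = 36 kHz.
36 kHz > fs/2 = 21.25 kHz, folds to fs − 36 kHz = 6.5 kHz.
171.2 kHz mod fs = 1.2 kHz.
1.2 kHz ≤ fs/2 = 21.25 kHz, appears at 1.2 kHz.
Distinct values: {1.2 kHz, 6.5 kHz, 10.3 kHz, 16 kHz} → 4.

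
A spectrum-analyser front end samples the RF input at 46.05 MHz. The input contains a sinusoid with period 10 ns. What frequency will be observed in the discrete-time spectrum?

7.9 MHz

T = 10 ns → f = 1/T = 100 MHz.
100 MHz mod fs = 7.9 MHz.
7.9 MHz ≤ fs/2 = 23.025 MHz, appears at 7.9 MHz.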